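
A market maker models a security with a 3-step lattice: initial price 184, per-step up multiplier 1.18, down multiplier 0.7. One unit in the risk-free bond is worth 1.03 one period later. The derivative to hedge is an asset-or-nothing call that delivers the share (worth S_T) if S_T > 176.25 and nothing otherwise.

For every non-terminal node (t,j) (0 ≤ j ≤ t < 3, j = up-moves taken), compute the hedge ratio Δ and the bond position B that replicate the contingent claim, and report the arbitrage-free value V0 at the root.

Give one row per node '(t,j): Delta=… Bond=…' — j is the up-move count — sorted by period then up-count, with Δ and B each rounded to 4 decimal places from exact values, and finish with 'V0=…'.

No-arbitrage ⇒ martingale measure with p* = (R−d)/(u−d) = 0.6875.
Terminal payoffs: V(3,0)=0.0000, V(3,1)=0.0000, V(3,2)=179.3411, V(3,3)=302.3179
(2,0): S=90.1600. Δ = (V_up−V_dn)/(S_up−S_dn) = (0.0000−0.0000)/(106.3888−63.1120) = 0.0000. V = [p*·0.0000 + (1−p*)·0.0000]/1.03 = 0.0000. B = V − Δ·S = 0.0000.
(2,1): S=151.9840. Δ = (V_up−V_dn)/(S_up−S_dn) = (179.3411−0.0000)/(179.3411−106.3888) = 2.4583. V = [p*·179.3411 + (1−p*)·0.0000]/1.03 = 119.7058. B = V − Δ·S = -253.9215.
(2,2): S=256.2016. Δ = (V_up−V_dn)/(S_up−S_dn) = (302.3179−179.3411)/(302.3179−179.3411) = 1.0000. V = [p*·302.3179 + (1−p*)·179.3411]/1.03 = 256.2016. B = V − Δ·S = 0.0000.
(1,0): S=128.8000. Δ = (V_up−V_dn)/(S_up−S_dn) = (119.7058−0.0000)/(151.9840−90.1600) = 1.9362. V = [p*·119.7058 + (1−p*)·0.0000]/1.03 = 79.9007. B = V − Δ·S = -169.4864.
(1,1): S=217.1200. Δ = (V_up−V_dn)/(S_up−S_dn) = (256.2016−119.7058)/(256.2016−151.9840) = 1.3097. V = [p*·256.2016 + (1−p*)·119.7058]/1.03 = 207.3269. B = V − Δ·S = -77.0393.
(0,0): S=184.0000. Δ = (V_up−V_dn)/(S_up−S_dn) = (207.3269−79.9007)/(217.1200−128.8000) = 1.4428. V = [p*·207.3269 + (1−p*)·79.9007]/1.03 = 162.6274. B = V − Δ·S = -102.8437.
Each (Δ,B) replicates both successor values, so the strategy is self-financing and V0 is arbitrage-free.

(0,0): Delta=1.4428 Bond=-102.8437
(1,0): Delta=1.9362 Bond=-169.4864
(1,1): Delta=1.3097 Bond=-77.0393
(2,0): Delta=0.0000 Bond=0.0000
(2,1): Delta=2.4583 Bond=-253.9215
(2,2): Delta=1.0000 Bond=0.0000
V0=162.6274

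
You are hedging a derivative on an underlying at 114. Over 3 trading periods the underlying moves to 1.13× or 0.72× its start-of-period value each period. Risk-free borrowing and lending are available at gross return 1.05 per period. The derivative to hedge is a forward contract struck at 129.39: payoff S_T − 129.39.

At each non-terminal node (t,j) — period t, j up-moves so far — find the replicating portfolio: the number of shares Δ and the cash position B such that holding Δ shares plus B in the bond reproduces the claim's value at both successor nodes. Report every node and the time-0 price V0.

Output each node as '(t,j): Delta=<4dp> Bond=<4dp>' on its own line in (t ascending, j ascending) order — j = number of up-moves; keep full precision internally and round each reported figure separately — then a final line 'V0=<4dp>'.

Since d<R<u, set p* = (R−d)/(u−d) = 0.8049; price each node as the discounted p*-expectation of its children.
Terminal payoffs: V(3,0)=-86.8397, V(3,1)=-62.6097, V(3,2)=-24.5820, V(3,3)=35.1003
Node (2,0) S=59.0976: V=(p*·-62.6097+(1−p*)·-86.8397)/1.05=-64.1310; Δ=(-62.6097−-86.8397)/(66.7803−42.5503)=1.0000; B=V−Δ·S=-123.2286
Node (2,1) S=92.7504: V=(p*·-24.5820+(1−p*)·-62.6097)/1.05=-30.4782; Δ=(-24.5820−-62.6097)/(104.8080−66.7803)=1.0000; B=V−Δ·S=-123.2286
Node (2,2) S=145.5666: V=(p*·35.1003+(1−p*)·-24.5820)/1.05=22.3380; Δ=(35.1003−-24.5820)/(164.4903−104.8080)=1.0000; B=V−Δ·S=-123.2286
Node (1,0) S=82.0800: V=(p*·-30.4782+(1−p*)·-64.1310)/1.05=-35.2805; Δ=(-30.4782−-64.1310)/(92.7504−59.0976)=1.0000; B=V−Δ·S=-117.3605
Node (1,1) S=128.8200: V=(p*·22.3380+(1−p*)·-30.4782)/1.05=11.4595; Δ=(22.3380−-30.4782)/(145.5666−92.7504)=1.0000; B=V−Δ·S=-117.3605
Node (0,0) S=114.0000: V=(p*·11.4595+(1−p*)·-35.2805)/1.05=2.2281; Δ=(11.4595−-35.2805)/(128.8200−82.0800)=1.0000; B=V−Δ·S=-111.7719
The time-0 hedge costs 2.2281, which is the no-arbitrage price.

(0,0): Delta=1.0000 Bond=-111.7719
(1,0): Delta=1.0000 Bond=-117.3605
(1,1): Delta=1.0000 Bond=-117.3605
(2,0): Delta=1.0000 Bond=-123.2286
(2,1): Delta=1.0000 Bond=-123.2286
(2,2): Delta=1.0000 Bond=-123.2286
V0=2.2281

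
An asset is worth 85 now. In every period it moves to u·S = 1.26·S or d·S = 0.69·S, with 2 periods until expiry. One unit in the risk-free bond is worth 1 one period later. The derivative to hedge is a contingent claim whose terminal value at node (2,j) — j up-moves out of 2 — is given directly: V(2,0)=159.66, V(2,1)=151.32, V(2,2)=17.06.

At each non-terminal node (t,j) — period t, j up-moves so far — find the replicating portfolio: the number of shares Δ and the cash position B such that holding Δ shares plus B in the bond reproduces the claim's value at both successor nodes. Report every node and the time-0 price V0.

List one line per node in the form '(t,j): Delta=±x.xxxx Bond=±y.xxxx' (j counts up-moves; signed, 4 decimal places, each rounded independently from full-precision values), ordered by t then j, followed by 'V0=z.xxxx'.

(0,0): Delta=-1.5856 Bond=248.1202
(1,0): Delta=-0.2495 Bond=169.7558
(1,1): Delta=-2.1993 Bond=313.8453
V0=113.3434

Risk-neutral probability p* = (R−d)/(u−d) = (1−0.69)/(1.26−0.69) = 0.5439.
Payoff layer (t=2): V(2,0)=159.6600, V(2,1)=151.3200, V(2,2)=17.0600
(1,0): S=58.6500. Δ = (V_up−V_dn)/(S_up−S_dn) = (151.3200−159.6600)/(73.8990−40.4685) = -0.2495. V = [p*·151.3200 + (1−p*)·159.6600]/1 = 155.1242. B = V − Δ·S = 169.7558.
(1,1): S=107.1000. Δ = (V_up−V_dn)/(S_up−S_dn) = (17.0600−151.3200)/(134.9460−73.8990) = -2.1993. V = [p*·17.0600 + (1−p*)·151.3200]/1 = 78.3014. B = V − Δ·S = 313.8453.
(0,0): S=85.0000. Δ = (V_up−V_dn)/(S_up−S_dn) = (78.3014−155.1242)/(107.1000−58.6500) = -1.5856. V = [p*·78.3014 + (1−p*)·155.1242]/1 = 113.3434. B = V − Δ·S = 248.1202.
Check: Δ(0,0)·S0 + B(0,0) = 113.3434 = V0.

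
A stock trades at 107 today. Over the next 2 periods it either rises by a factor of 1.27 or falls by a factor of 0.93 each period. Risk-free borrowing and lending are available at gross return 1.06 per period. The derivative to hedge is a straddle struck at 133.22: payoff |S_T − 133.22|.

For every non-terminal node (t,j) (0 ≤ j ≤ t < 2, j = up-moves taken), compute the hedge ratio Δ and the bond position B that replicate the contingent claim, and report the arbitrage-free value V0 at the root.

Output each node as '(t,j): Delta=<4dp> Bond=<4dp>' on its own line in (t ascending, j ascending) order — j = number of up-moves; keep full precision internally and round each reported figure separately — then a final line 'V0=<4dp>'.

No-arbitrage ⇒ martingale measure with p* = (R−d)/(u−d) = 0.3824.
Terminal values V(2,·): V(2,0)=40.6757, V(2,1)=6.8423, V(2,2)=39.3603
Node (1,0) S=99.5100: V=(p*·6.8423+(1−p*)·40.6757)/1.06=26.1692; Δ=(6.8423−40.6757)/(126.3777−92.5443)=-1.0000; B=V−Δ·S=125.6792
Node (1,1) S=135.8900: V=(p*·39.3603+(1−p*)·6.8423)/1.06=18.1846; Δ=(39.3603−6.8423)/(172.5803−126.3777)=0.7038; B=V−Δ·S=-77.4566
Node (0,0) S=107.0000: V=(p*·18.1846+(1−p*)·26.1692)/1.06=21.8078; Δ=(18.1846−26.1692)/(135.8900−99.5100)=-0.2195; B=V−Δ·S=45.2921
Check: Δ(0,0)·S0 + B(0,0) = 21.8078 = V0.

(0,0): Delta=-0.2195 Bond=45.2921
(1,0): Delta=-1.0000 Bond=125.6792
(1,1): Delta=0.7038 Bond=-77.4566
V0=21.8078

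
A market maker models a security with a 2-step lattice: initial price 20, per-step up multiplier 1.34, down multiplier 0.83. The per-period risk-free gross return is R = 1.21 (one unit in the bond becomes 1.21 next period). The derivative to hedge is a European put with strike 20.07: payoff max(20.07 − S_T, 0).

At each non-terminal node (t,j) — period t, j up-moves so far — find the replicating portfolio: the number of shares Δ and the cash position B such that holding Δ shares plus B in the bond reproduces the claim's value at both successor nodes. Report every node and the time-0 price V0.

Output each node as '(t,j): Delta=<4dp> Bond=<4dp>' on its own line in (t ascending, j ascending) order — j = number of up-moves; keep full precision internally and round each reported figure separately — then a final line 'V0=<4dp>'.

(0,0): Delta=-0.1300 Bond=2.8782
(1,0): Delta=-0.7432 Bond=13.6627
(1,1): Delta=0.0000 Bond=0.0000
V0=0.2792

No-arbitrage ⇒ martingale measure with p* = (R−d)/(u−d) = 0.7451.
Terminal payoffs: V(2,0)=6.2920, V(2,1)=0.0000, V(2,2)=0.0000
  t=1,j=0: stock 16.6000 → up 22.2440 (V=0.0000), down 13.7780 (V=6.2920). Price 1.3255; hedge Δ=-0.7432, bond B=13.6627.
  t=1,j=1: stock 26.8000 → up 35.9120 (V=0.0000), down 22.2440 (V=0.0000). Price 0.0000; hedge Δ=0.0000, bond B=0.0000.
  t=0,j=0: stock 20.0000 → up 26.8000 (V=0.0000), down 16.6000 (V=1.3255). Price 0.2792; hedge Δ=-0.1300, bond B=2.8782.
Self-financing check: at every node Δ·S+B equals the discounted successor values.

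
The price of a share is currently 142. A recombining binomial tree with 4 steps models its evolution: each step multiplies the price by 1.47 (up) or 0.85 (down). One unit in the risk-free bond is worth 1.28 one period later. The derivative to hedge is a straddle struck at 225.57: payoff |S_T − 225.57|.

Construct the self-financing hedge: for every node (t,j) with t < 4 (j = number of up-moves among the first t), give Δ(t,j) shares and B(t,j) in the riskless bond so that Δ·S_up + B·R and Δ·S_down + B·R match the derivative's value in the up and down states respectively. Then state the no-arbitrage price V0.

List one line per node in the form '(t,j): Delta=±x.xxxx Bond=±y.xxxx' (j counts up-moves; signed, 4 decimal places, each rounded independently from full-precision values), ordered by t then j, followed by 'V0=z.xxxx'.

(0,0): Delta=0.7667 Bond=-43.3302
(1,0): Delta=0.2384 Bond=8.2971
(1,1): Delta=0.9016 Bond=-83.6356
(2,0): Delta=-1.0000 Bond=137.6770
(2,1): Delta=0.5548 Bond=-45.5211
(2,2): Delta=0.9903 Bond=-134.2423
(3,0): Delta=-1.0000 Bond=176.2266
(3,1): Delta=-1.0000 Bond=176.2266
(3,2): Delta=0.9521 Bond=-161.8805
(3,3): Delta=1.0000 Bond=-176.2266
V0=65.5384

Risk-neutral probability p* = (R−d)/(u−d) = (1.28−0.85)/(1.47−0.85) = 0.6935.
Terminal payoffs: V(4,0)=151.4451, V(4,1)=97.3775, V(4,2)=3.8725, V(4,3)=157.8363, V(4,4)=437.4974
Node (3,0) S=87.2057: V=(p*·97.3775+(1−p*)·151.4451)/1.28=89.0208; Δ=(97.3775−151.4451)/(128.1925−74.1249)=-1.0000; B=V−Δ·S=176.2266
Node (3,1) S=150.8147: V=(p*·3.8725+(1−p*)·97.3775)/1.28=25.4119; Δ=(3.8725−97.3775)/(221.6975−128.1925)=-1.0000; B=V−Δ·S=176.2266
Node (3,2) S=260.8206: V=(p*·157.8363+(1−p*)·3.8725)/1.28=86.4483; Δ=(157.8363−3.8725)/(383.4063−221.6975)=0.9521; B=V−Δ·S=-161.8805
Node (3,3) S=451.0663: V=(p*·437.4974+(1−p*)·157.8363)/1.28=274.8397; Δ=(437.4974−157.8363)/(663.0674−383.4063)=1.0000; B=V−Δ·S=-176.2266
Node (2,0) S=102.5950: V=(p*·25.4119+(1−p*)·89.0208)/1.28=35.0820; Δ=(25.4119−89.0208)/(150.8146−87.2057)=-1.0000; B=V−Δ·S=137.6770
Node (2,1) S=177.4290: V=(p*·86.4483+(1−p*)·25.4119)/1.28=52.9247; Δ=(86.4483−25.4119)/(260.8206−150.8147)=0.5548; B=V−Δ·S=-45.5211
Node (2,2) S=306.8478: V=(p*·274.8397+(1−p*)·86.4483)/1.28=169.6147; Δ=(274.8397−86.4483)/(451.0663−260.8206)=0.9903; B=V−Δ·S=-134.2423
Node (1,0) S=120.7000: V=(p*·52.9247+(1−p*)·35.0820)/1.28=37.0756; Δ=(52.9247−35.0820)/(177.4290−102.5950)=0.2384; B=V−Δ·S=8.2971
Node (1,1) S=208.7400: V=(p*·169.6147+(1−p*)·52.9247)/1.28=104.5741; Δ=(169.6147−52.9247)/(306.8478−177.4290)=0.9016; B=V−Δ·S=-83.6356
Node (0,0) S=142.0000: V=(p*·104.5741+(1−p*)·37.0756)/1.28=65.5384; Δ=(104.5741−37.0756)/(208.7400−120.7000)=0.7667; B=V−Δ·S=-43.3302
Self-financing check: at every node Δ·S+B equals the discounted successor values.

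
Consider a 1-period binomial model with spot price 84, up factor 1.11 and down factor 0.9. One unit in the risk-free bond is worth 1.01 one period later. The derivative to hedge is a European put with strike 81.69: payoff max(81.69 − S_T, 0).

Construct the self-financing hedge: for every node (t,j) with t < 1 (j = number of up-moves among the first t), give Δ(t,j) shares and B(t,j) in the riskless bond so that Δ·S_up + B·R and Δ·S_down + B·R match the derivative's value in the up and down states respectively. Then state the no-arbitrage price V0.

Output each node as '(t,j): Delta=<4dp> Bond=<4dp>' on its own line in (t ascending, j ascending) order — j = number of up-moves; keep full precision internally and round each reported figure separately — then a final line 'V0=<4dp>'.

(0,0): Delta=-0.3452 Bond=31.8713
V0=2.8713

Risk-neutral probability p* = (R−d)/(u−d) = (1.01−0.9)/(1.11−0.9) = 0.5238.
At expiry t=1: V(1,0)=6.0900, V(1,1)=0.0000
(0,0): S=84.0000. Δ = (V_up−V_dn)/(S_up−S_dn) = (0.0000−6.0900)/(93.2400−75.6000) = -0.3452. V = [p*·0.0000 + (1−p*)·6.0900]/1.01 = 2.8713. B = V − Δ·S = 31.8713.
Check: Δ(0,0)·S0 + B(0,0) = 2.8713 = V0.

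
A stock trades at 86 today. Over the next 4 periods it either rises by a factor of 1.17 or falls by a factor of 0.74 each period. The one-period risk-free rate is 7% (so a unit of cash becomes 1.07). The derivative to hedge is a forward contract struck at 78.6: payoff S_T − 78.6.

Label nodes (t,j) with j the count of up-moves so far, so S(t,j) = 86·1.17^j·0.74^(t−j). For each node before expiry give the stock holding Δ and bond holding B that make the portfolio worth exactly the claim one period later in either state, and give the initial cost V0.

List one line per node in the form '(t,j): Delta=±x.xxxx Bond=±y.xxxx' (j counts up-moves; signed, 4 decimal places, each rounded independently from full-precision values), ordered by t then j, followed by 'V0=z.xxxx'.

Since d<R<u, set p* = (R−d)/(u−d) = 0.7674; price each node as the discounted p*-expectation of its children.
At expiry t=4: V(4,0)=-52.8115, V(4,1)=-37.8264, V(4,2)=-14.1336, V(4,3)=23.3267, V(4,4)=82.5543
Node (3,0) S=34.8493: V=(p*·-37.8264+(1−p*)·-52.8115)/1.07=-38.6087; Δ=(-37.8264−-52.8115)/(40.7736−25.7885)=1.0000; B=V−Δ·S=-73.4579
Node (3,1) S=55.0995: V=(p*·-14.1336+(1−p*)·-37.8264)/1.07=-18.3584; Δ=(-14.1336−-37.8264)/(64.4664−40.7736)=1.0000; B=V−Δ·S=-73.4579
Node (3,2) S=87.1168: V=(p*·23.3267+(1−p*)·-14.1336)/1.07=13.6589; Δ=(23.3267−-14.1336)/(101.9267−64.4664)=1.0000; B=V−Δ·S=-73.4579
Node (3,3) S=137.7387: V=(p*·82.5543+(1−p*)·23.3267)/1.07=64.2808; Δ=(82.5543−23.3267)/(161.1543−101.9267)=1.0000; B=V−Δ·S=-73.4579
Node (2,0) S=47.0936: V=(p*·-18.3584+(1−p*)·-38.6087)/1.07=-21.5587; Δ=(-18.3584−-38.6087)/(55.0995−34.8493)=1.0000; B=V−Δ·S=-68.6523
Node (2,1) S=74.4588: V=(p*·13.6589+(1−p*)·-18.3584)/1.07=5.8065; Δ=(13.6589−-18.3584)/(87.1168−55.0995)=1.0000; B=V−Δ·S=-68.6523
Node (2,2) S=117.7254: V=(p*·64.2808+(1−p*)·13.6589)/1.07=49.0731; Δ=(64.2808−13.6589)/(137.7387−87.1168)=1.0000; B=V−Δ·S=-68.6523
Node (1,0) S=63.6400: V=(p*·5.8065+(1−p*)·-21.5587)/1.07=-0.5210; Δ=(5.8065−-21.5587)/(74.4588−47.0936)=1.0000; B=V−Δ·S=-64.1610
Node (1,1) S=100.6200: V=(p*·49.0731+(1−p*)·5.8065)/1.07=36.4590; Δ=(49.0731−5.8065)/(117.7254−74.4588)=1.0000; B=V−Δ·S=-64.1610
Node (0,0) S=86.0000: V=(p*·36.4590+(1−p*)·-0.5210)/1.07=26.0364; Δ=(36.4590−-0.5210)/(100.6200−63.6400)=1.0000; B=V−Δ·S=-59.9636
Root portfolio cost Δ·86+B reproduces V0=26.0364.

(0,0): Delta=1.0000 Bond=-59.9636
(1,0): Delta=1.0000 Bond=-64.1610
(1,1): Delta=1.0000 Bond=-64.1610
(2,0): Delta=1.0000 Bond=-68.6523
(2,1): Delta=1.0000 Bond=-68.6523
(2,2): Delta=1.0000 Bond=-68.6523
(3,0): Delta=1.0000 Bond=-73.4579
(3,1): Delta=1.0000 Bond=-73.4579
(3,2): Delta=1.0000 Bond=-73.4579
(3,3): Delta=1.0000 Bond=-73.4579
V0=26.0364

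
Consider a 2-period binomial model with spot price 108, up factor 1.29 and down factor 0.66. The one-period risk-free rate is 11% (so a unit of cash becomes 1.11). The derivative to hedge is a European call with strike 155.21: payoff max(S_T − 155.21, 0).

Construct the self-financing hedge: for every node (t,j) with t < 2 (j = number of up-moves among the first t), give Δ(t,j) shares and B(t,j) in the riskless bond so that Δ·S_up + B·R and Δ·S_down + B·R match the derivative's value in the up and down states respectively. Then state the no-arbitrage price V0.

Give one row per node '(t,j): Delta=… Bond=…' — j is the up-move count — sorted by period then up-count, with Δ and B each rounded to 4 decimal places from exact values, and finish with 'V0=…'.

No-arbitrage ⇒ martingale measure with p* = (R−d)/(u−d) = 0.7143.
Terminal values V(2,·): V(2,0)=0.0000, V(2,1)=0.0000, V(2,2)=24.5128
(1,0): S=71.2800. Δ = (V_up−V_dn)/(S_up−S_dn) = (0.0000−0.0000)/(91.9512−47.0448) = 0.0000. V = [p*·0.0000 + (1−p*)·0.0000]/1.11 = 0.0000. B = V − Δ·S = 0.0000.
(1,1): S=139.3200. Δ = (V_up−V_dn)/(S_up−S_dn) = (24.5128−0.0000)/(179.7228−91.9512) = 0.2793. V = [p*·24.5128 + (1−p*)·0.0000]/1.11 = 15.7740. B = V − Δ·S = -23.1352.
(0,0): S=108.0000. Δ = (V_up−V_dn)/(S_up−S_dn) = (15.7740−0.0000)/(139.3200−71.2800) = 0.2318. V = [p*·15.7740 + (1−p*)·0.0000]/1.11 = 10.1506. B = V − Δ·S = -14.8875.
The time-0 hedge costs 10.1506, which is the no-arbitrage price.

(0,0): Delta=0.2318 Bond=-14.8875
(1,0): Delta=0.0000 Bond=0.0000
(1,1): Delta=0.2793 Bond=-23.1352
V0=10.1506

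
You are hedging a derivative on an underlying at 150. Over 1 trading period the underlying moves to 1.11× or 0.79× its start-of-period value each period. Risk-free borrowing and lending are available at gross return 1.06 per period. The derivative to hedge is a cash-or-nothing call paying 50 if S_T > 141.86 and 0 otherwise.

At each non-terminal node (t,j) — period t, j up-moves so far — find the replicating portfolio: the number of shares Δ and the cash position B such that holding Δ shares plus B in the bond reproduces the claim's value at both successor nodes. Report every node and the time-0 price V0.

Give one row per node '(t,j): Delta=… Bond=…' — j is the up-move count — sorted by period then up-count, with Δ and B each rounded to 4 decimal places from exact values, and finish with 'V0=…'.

Since d<R<u, set p* = (R−d)/(u−d) = 0.8437; price each node as the discounted p*-expectation of its children.
Terminal values V(1,·): V(1,0)=0.0000, V(1,1)=50.0000
(0,0): S=150.0000. Δ = (V_up−V_dn)/(S_up−S_dn) = (50.0000−0.0000)/(166.5000−118.5000) = 1.0417. V = [p*·50.0000 + (1−p*)·0.0000]/1.06 = 39.7995. B = V − Δ·S = -116.4505.
Each (Δ,B) replicates both successor values, so the strategy is self-financing and V0 is arbitrage-free.

(0,0): Delta=1.0417 Bond=-116.4505
V0=39.7995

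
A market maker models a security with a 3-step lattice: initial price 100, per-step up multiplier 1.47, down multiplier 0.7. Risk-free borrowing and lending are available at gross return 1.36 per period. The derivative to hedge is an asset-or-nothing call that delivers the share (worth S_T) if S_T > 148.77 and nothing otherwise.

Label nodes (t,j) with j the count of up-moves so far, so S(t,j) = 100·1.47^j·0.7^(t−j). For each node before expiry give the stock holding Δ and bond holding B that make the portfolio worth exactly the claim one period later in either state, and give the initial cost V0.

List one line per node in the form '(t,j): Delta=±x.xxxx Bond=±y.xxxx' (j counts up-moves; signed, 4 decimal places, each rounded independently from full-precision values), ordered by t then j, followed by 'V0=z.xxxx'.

Risk-neutral probability p* = (R−d)/(u−d) = (1.36−0.7)/(1.47−0.7) = 0.8571.
At expiry t=3: V(3,0)=0.0000, V(3,1)=0.0000, V(3,2)=151.2630, V(3,3)=317.6523
Node (2,0) S=49.0000: V=(p*·0.0000+(1−p*)·0.0000)/1.36=0.0000; Δ=(0.0000−0.0000)/(72.0300−34.3000)=0.0000; B=V−Δ·S=0.0000
Node (2,1) S=102.9000: V=(p*·151.2630+(1−p*)·0.0000)/1.36=95.3338; Δ=(151.2630−0.0000)/(151.2630−72.0300)=1.9091; B=V−Δ·S=-101.1116
Node (2,2) S=216.0900: V=(p*·317.6523+(1−p*)·151.2630)/1.36=216.0900; Δ=(317.6523−151.2630)/(317.6523−151.2630)=1.0000; B=V−Δ·S=0.0000
Node (1,0) S=70.0000: V=(p*·95.3338+(1−p*)·0.0000)/1.36=60.0843; Δ=(95.3338−0.0000)/(102.9000−49.0000)=1.7687; B=V−Δ·S=-63.7258
Node (1,1) S=147.0000: V=(p*·216.0900+(1−p*)·95.3338)/1.36=146.2052; Δ=(216.0900−95.3338)/(216.0900−102.9000)=1.0668; B=V−Δ·S=-10.6210
Node (0,0) S=100.0000: V=(p*·146.2052+(1−p*)·60.0843)/1.36=98.4575; Δ=(146.2052−60.0843)/(147.0000−70.0000)=1.1185; B=V−Δ·S=-13.3878
Each (Δ,B) replicates both successor values, so the strategy is self-financing and V0 is arbitrage-free.

(0,0): Delta=1.1185 Bond=-13.3878
(1,0): Delta=1.7687 Bond=-63.7258
(1,1): Delta=1.0668 Bond=-10.6210
(2,0): Delta=0.0000 Bond=0.0000
(2,1): Delta=1.9091 Bond=-101.1116
(2,2): Delta=1.0000 Bond=0.0000
V0=98.4575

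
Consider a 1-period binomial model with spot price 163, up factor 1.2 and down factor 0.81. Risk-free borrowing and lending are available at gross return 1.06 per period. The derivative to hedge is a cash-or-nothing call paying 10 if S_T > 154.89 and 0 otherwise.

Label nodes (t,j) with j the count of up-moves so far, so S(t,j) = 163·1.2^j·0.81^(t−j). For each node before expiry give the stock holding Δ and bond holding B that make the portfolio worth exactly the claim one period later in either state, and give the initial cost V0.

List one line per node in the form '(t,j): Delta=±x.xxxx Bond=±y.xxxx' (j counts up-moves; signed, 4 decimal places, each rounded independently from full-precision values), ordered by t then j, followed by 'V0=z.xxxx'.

Risk-neutral probability p* = (R−d)/(u−d) = (1.06−0.81)/(1.2−0.81) = 0.6410.
Terminal payoffs: V(1,0)=0.0000, V(1,1)=10.0000
  t=0,j=0: stock 163.0000 → up 195.6000 (V=10.0000), down 132.0300 (V=0.0000). Price 6.0474; hedge Δ=0.1573, bond B=-19.5936.
Self-financing check: at every node Δ·S+B equals the discounted successor values.

(0,0): Delta=0.1573 Bond=-19.5936
V0=6.0474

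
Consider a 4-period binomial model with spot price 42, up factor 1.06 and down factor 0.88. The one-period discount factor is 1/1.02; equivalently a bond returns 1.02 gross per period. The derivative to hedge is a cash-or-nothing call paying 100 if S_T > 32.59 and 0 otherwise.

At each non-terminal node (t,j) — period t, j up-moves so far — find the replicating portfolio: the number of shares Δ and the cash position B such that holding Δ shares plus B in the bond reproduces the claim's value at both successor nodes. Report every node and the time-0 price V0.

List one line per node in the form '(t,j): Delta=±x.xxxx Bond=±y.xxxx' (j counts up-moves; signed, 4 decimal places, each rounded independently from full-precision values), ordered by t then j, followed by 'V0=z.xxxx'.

(0,0): Delta=1.4362 Bond=28.6827
(1,0): Delta=4.9942 Bond=-102.2465
(1,1): Delta=0.5923 Bond=66.8286
(2,0): Delta=13.0247 Bond=-365.4815
(2,1): Delta=3.0894 Bond=-29.6657
(2,2): Delta=0.0000 Bond=96.1169
(3,0): Delta=0.0000 Bond=0.0000
(3,1): Delta=16.1141 Bond=-479.3028
(3,2): Delta=0.0000 Bond=98.0392
(3,3): Delta=0.0000 Bond=98.0392
V0=89.0051

Since d<R<u, set p* = (R−d)/(u−d) = 0.7778; price each node as the discounted p*-expectation of its children.
Terminal payoffs: V(4,0)=0.0000, V(4,1)=0.0000, V(4,2)=100.0000, V(4,3)=100.0000, V(4,4)=100.0000
  t=3,j=0: stock 28.6218 → up 30.3391 (V=0.0000), down 25.1872 (V=0.0000). Price 0.0000; hedge Δ=0.0000, bond B=0.0000.
  t=3,j=1: stock 34.4763 → up 36.5449 (V=100.0000), down 30.3391 (V=0.0000). Price 76.2527; hedge Δ=16.1141, bond B=-479.3028.
  t=3,j=2: stock 41.5283 → up 44.0200 (V=100.0000), down 36.5449 (V=100.0000). Price 98.0392; hedge Δ=0.0000, bond B=98.0392.
  t=3,j=3: stock 50.0227 → up 53.0240 (V=100.0000), down 44.0200 (V=100.0000). Price 98.0392; hedge Δ=0.0000, bond B=98.0392.
  t=2,j=0: stock 32.5248 → up 34.4763 (V=76.2527), down 28.6218 (V=0.0000). Price 58.1448; hedge Δ=13.0247, bond B=-365.4815.
  t=2,j=1: stock 39.1776 → up 41.5283 (V=98.0392), down 34.4763 (V=76.2527). Price 91.3704; hedge Δ=3.0894, bond B=-29.6657.
  t=2,j=2: stock 47.1912 → up 50.0227 (V=98.0392), down 41.5283 (V=98.0392). Price 96.1169; hedge Δ=0.0000, bond B=96.1169.
  t=1,j=0: stock 36.9600 → up 39.1776 (V=91.3704), down 32.5248 (V=58.1448). Price 82.3401; hedge Δ=4.9942, bond B=-102.2465.
  t=1,j=1: stock 44.5200 → up 47.1912 (V=96.1169), down 39.1776 (V=91.3704). Price 93.1981; hedge Δ=0.5923, bond B=66.8286.
  t=0,j=0: stock 42.0000 → up 44.5200 (V=93.1981), down 36.9600 (V=82.3401). Price 89.0051; hedge Δ=1.4362, bond B=28.6827.
Self-financing check: at every node Δ·S+B equals the discounted successor values.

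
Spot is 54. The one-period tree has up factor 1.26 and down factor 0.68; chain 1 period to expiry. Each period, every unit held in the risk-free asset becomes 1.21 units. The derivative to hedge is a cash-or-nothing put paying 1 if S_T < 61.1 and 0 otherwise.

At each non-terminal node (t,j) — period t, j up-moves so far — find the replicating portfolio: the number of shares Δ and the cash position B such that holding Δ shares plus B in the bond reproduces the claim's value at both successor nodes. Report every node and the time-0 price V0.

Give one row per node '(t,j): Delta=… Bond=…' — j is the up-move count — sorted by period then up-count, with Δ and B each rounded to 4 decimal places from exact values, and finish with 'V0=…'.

(0,0): Delta=-0.0319 Bond=1.7954
V0=0.0712

Under the risk-neutral measure, an up-move has probability p* = (R−d)/(u−d) = 0.9138 and values discount at R = 1.21.
At expiry t=1: V(1,0)=1.0000, V(1,1)=0.0000
  t=0,j=0: stock 54.0000 → up 68.0400 (V=0.0000), down 36.7200 (V=1.0000). Price 0.0712; hedge Δ=-0.0319, bond B=1.7954.
Self-financing check: at every node Δ·S+B equals the discounted successor values.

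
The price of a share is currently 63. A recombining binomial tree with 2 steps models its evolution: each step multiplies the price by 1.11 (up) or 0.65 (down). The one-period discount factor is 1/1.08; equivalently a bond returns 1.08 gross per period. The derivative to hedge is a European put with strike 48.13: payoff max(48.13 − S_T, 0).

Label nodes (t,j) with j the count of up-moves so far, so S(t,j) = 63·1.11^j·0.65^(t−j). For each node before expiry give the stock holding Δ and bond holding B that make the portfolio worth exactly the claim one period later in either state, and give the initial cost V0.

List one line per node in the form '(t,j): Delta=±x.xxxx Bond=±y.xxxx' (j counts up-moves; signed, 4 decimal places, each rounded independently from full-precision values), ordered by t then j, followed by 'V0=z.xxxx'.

The replicating-portfolio and risk-neutral prices coincide; use p* = (1.08−0.65)/(1.11−0.65) = 0.9348 for the latter.
Terminal payoffs: V(2,0)=21.5125, V(2,1)=2.6755, V(2,2)=0.0000
  t=1,j=0: stock 40.9500 → up 45.4545 (V=2.6755), down 26.6175 (V=21.5125). Price 3.6148; hedge Δ=-1.0000, bond B=44.5648.
  t=1,j=1: stock 69.9300 → up 77.6223 (V=0.0000), down 45.4545 (V=2.6755). Price 0.1616; hedge Δ=-0.0832, bond B=5.9779.
  t=0,j=0: stock 63.0000 → up 69.9300 (V=0.1616), down 40.9500 (V=3.6148). Price 0.3581; hedge Δ=-0.1192, bond B=7.8652.
Each (Δ,B) replicates both successor values, so the strategy is self-financing and V0 is arbitrage-free.

(0,0): Delta=-0.1192 Bond=7.8652
(1,0): Delta=-1.0000 Bond=44.5648
(1,1): Delta=-0.0832 Bond=5.9779
V0=0.3581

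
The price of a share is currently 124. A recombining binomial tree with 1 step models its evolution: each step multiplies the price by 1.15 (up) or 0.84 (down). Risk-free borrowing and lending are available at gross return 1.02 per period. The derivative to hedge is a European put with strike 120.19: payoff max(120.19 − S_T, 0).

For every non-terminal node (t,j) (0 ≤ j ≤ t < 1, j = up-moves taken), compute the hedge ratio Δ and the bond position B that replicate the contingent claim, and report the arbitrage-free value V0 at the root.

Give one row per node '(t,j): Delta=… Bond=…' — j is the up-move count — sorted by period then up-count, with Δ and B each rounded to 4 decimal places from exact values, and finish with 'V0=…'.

(0,0): Delta=-0.4170 Bond=58.3001
V0=6.5904

No-arbitrage ⇒ martingale measure with p* = (R−d)/(u−d) = 0.5806.
Terminal payoffs: V(1,0)=16.0300, V(1,1)=0.0000
Node (0,0) S=124.0000: V=(p*·0.0000+(1−p*)·16.0300)/1.02=6.5904; Δ=(0.0000−16.0300)/(142.6000−104.1600)=-0.4170; B=V−Δ·S=58.3001
Self-financing check: at every node Δ·S+B equals the discounted successor values.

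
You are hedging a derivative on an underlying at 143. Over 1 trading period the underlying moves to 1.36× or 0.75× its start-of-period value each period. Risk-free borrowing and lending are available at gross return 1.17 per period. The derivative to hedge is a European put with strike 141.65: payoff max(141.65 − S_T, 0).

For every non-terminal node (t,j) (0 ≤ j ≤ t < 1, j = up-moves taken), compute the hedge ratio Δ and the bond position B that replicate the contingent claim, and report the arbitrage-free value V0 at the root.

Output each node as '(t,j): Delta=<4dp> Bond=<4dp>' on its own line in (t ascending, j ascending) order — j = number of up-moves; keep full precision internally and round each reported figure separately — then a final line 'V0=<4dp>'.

Under the risk-neutral measure, an up-move has probability p* = (R−d)/(u−d) = 0.6885 and values discount at R = 1.17.
Terminal payoffs: V(1,0)=34.4000, V(1,1)=0.0000
(0,0): S=143.0000. Δ = (V_up−V_dn)/(S_up−S_dn) = (0.0000−34.4000)/(194.4800−107.2500) = -0.3944. V = [p*·0.0000 + (1−p*)·34.4000]/1.17 = 9.1579. B = V − Δ·S = 65.5514.
Root portfolio cost Δ·143+B reproduces V0=9.1579.

(0,0): Delta=-0.3944 Bond=65.5514
V0=9.1579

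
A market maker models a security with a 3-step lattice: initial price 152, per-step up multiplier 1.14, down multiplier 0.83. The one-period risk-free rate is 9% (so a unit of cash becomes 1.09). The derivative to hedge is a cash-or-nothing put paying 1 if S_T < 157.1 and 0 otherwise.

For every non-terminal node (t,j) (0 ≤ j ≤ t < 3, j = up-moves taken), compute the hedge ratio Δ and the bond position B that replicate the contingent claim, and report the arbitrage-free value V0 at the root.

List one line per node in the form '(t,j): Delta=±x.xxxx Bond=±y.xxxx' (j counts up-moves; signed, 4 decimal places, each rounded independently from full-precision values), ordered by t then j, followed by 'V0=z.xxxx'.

(0,0): Delta=-0.0048 Bond=0.7884
(1,0): Delta=-0.0197 Bond=2.7317
(1,1): Delta=-0.0028 Bond=0.4992
(2,0): Delta=0.0000 Bond=0.9174
(2,1): Delta=-0.0224 Bond=3.3738
(2,2): Delta=0.0000 Bond=0.0000
V0=0.0538

Under the risk-neutral measure, an up-move has probability p* = (R−d)/(u−d) = 0.8387 and values discount at R = 1.09.
Terminal values V(3,·): V(3,0)=1.0000, V(3,1)=1.0000, V(3,2)=0.0000, V(3,3)=0.0000
  t=2,j=0: stock 104.7128 → up 119.3726 (V=1.0000), down 86.9116 (V=1.0000). Price 0.9174; hedge Δ=0.0000, bond B=0.9174.
  t=2,j=1: stock 143.8224 → up 163.9575 (V=0.0000), down 119.3726 (V=1.0000). Price 0.1480; hedge Δ=-0.0224, bond B=3.3738.
  t=2,j=2: stock 197.5392 → up 225.1947 (V=0.0000), down 163.9575 (V=0.0000). Price 0.0000; hedge Δ=0.0000, bond B=0.0000.
  t=1,j=0: stock 126.1600 → up 143.8224 (V=0.1480), down 104.7128 (V=0.9174). Price 0.2496; hedge Δ=-0.0197, bond B=2.7317.
  t=1,j=1: stock 173.2800 → up 197.5392 (V=0.0000), down 143.8224 (V=0.1480). Price 0.0219; hedge Δ=-0.0028, bond B=0.4992.
  t=0,j=0: stock 152.0000 → up 173.2800 (V=0.0219), down 126.1600 (V=0.2496). Price 0.0538; hedge Δ=-0.0048, bond B=0.7884.
Root portfolio cost Δ·152+B reproduces V0=0.0538.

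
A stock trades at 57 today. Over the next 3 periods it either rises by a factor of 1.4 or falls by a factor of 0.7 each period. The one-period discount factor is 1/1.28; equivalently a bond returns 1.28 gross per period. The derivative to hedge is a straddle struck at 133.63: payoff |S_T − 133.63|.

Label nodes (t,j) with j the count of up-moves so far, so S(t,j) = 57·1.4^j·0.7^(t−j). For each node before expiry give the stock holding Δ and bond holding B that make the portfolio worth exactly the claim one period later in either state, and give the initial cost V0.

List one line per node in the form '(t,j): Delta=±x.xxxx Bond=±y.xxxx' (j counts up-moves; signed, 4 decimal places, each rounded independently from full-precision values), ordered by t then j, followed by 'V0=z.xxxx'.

Risk-neutral probability p* = (R−d)/(u−d) = (1.28−0.7)/(1.4−0.7) = 0.8286.
At expiry t=3: V(3,0)=114.0790, V(3,1)=94.5280, V(3,2)=55.4260, V(3,3)=22.7780
  t=2,j=0: stock 27.9300 → up 39.1020 (V=94.5280), down 19.5510 (V=114.0790). Price 76.4684; hedge Δ=-1.0000, bond B=104.3984.
  t=2,j=1: stock 55.8600 → up 78.2040 (V=55.4260), down 39.1020 (V=94.5280). Price 48.5384; hedge Δ=-1.0000, bond B=104.3984.
  t=2,j=2: stock 111.7200 → up 156.4080 (V=22.7780), down 78.2040 (V=55.4260). Price 22.1678; hedge Δ=-0.4175, bond B=68.8078.
  t=1,j=0: stock 39.9000 → up 55.8600 (V=48.5384), down 27.9300 (V=76.4684). Price 41.6613; hedge Δ=-1.0000, bond B=81.5613.
  t=1,j=1: stock 79.8000 → up 111.7200 (V=22.1678), down 55.8600 (V=48.5384). Price 20.8504; hedge Δ=-0.4721, bond B=58.5227.
  t=0,j=0: stock 57.0000 → up 79.8000 (V=20.8504), down 39.9000 (V=41.6613). Price 19.0765; hedge Δ=-0.5216, bond B=48.8064.
Check: Δ(0,0)·S0 + B(0,0) = 19.0765 = V0.

(0,0): Delta=-0.5216 Bond=48.8064
(1,0): Delta=-1.0000 Bond=81.5613
(1,1): Delta=-0.4721 Bond=58.5227
(2,0): Delta=-1.0000 Bond=104.3984
(2,1): Delta=-1.0000 Bond=104.3984
(2,2): Delta=-0.4175 Bond=68.8078
V0=19.0765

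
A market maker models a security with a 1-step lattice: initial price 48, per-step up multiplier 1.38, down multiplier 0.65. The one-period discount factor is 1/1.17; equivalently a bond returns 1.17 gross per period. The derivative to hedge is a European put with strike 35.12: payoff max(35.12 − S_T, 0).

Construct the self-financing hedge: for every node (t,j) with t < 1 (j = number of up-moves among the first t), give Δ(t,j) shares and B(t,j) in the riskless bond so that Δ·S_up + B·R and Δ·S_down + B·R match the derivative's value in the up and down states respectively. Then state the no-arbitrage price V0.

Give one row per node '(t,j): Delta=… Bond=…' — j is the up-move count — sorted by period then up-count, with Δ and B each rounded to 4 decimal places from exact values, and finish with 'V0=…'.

(0,0): Delta=-0.1119 Bond=6.3337
V0=0.9638

Risk-neutral probability p* = (R−d)/(u−d) = (1.17−0.65)/(1.38−0.65) = 0.7123.
Terminal payoffs: V(1,0)=3.9200, V(1,1)=0.0000
Node (0,0) S=48.0000: V=(p*·0.0000+(1−p*)·3.9200)/1.17=0.9638; Δ=(0.0000−3.9200)/(66.2400−31.2000)=-0.1119; B=V−Δ·S=6.3337
The time-0 hedge costs 0.9638, which is the no-arbitrage price.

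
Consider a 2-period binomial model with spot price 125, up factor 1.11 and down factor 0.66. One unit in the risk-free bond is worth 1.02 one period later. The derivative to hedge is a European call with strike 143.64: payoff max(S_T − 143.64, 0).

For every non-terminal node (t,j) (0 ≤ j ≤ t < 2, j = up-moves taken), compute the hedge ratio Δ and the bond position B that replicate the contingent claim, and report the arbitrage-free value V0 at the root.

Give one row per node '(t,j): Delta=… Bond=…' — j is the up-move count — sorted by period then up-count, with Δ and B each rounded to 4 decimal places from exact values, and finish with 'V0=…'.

Risk-neutral probability p* = (R−d)/(u−d) = (1.02−0.66)/(1.11−0.66) = 0.8000.
At expiry t=2: V(2,0)=0.0000, V(2,1)=0.0000, V(2,2)=10.3725
Node (1,0) S=82.5000: V=(p*·0.0000+(1−p*)·0.0000)/1.02=0.0000; Δ=(0.0000−0.0000)/(91.5750−54.4500)=0.0000; B=V−Δ·S=0.0000
Node (1,1) S=138.7500: V=(p*·10.3725+(1−p*)·0.0000)/1.02=8.1353; Δ=(10.3725−0.0000)/(154.0125−91.5750)=0.1661; B=V−Δ·S=-14.9147
Node (0,0) S=125.0000: V=(p*·8.1353+(1−p*)·0.0000)/1.02=6.3806; Δ=(8.1353−0.0000)/(138.7500−82.5000)=0.1446; B=V−Δ·S=-11.6978
Self-financing check: at every node Δ·S+B equals the discounted successor values.

(0,0): Delta=0.1446 Bond=-11.6978
(1,0): Delta=0.0000 Bond=0.0000
(1,1): Delta=0.1661 Bond=-14.9147
V0=6.3806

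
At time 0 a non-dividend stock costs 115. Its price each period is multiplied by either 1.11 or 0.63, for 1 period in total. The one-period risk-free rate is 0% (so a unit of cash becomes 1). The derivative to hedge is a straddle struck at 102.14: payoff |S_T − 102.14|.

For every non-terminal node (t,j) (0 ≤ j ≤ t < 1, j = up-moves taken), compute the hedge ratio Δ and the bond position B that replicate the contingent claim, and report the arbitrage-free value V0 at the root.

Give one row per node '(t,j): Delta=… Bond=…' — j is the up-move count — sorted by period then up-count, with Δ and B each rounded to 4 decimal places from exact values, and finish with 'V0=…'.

No-arbitrage ⇒ martingale measure with p* = (R−d)/(u−d) = 0.7708.
Payoff layer (t=1): V(1,0)=29.6900, V(1,1)=25.5100
Node (0,0) S=115.0000: V=(p*·25.5100+(1−p*)·29.6900)/1=26.4679; Δ=(25.5100−29.6900)/(127.6500−72.4500)=-0.0757; B=V−Δ·S=35.1762
Root portfolio cost Δ·115+B reproduces V0=26.4679.

(0,0): Delta=-0.0757 Bond=35.1762
V0=26.4679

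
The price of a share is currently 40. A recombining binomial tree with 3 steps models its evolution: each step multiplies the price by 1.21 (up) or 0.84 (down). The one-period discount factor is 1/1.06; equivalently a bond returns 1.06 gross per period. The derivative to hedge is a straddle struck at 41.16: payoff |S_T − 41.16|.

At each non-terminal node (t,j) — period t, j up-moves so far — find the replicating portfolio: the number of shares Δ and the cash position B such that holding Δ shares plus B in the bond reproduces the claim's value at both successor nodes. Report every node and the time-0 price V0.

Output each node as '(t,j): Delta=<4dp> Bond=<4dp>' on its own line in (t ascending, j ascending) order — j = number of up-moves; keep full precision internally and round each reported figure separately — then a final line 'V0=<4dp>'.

No-arbitrage ⇒ martingale measure with p* = (R−d)/(u−d) = 0.5946.
Payoff layer (t=3): V(3,0)=17.4518, V(3,1)=7.0090, V(3,2)=8.0338, V(3,3)=29.7024
Node (2,0) S=28.2240: V=(p*·7.0090+(1−p*)·17.4518)/1.06=10.6062; Δ=(7.0090−17.4518)/(34.1510−23.7082)=-1.0000; B=V−Δ·S=38.8302
Node (2,1) S=40.6560: V=(p*·8.0338+(1−p*)·7.0090)/1.06=7.1871; Δ=(8.0338−7.0090)/(49.1938−34.1510)=0.0681; B=V−Δ·S=4.4173
Node (2,2) S=58.5640: V=(p*·29.7024+(1−p*)·8.0338)/1.06=19.7338; Δ=(29.7024−8.0338)/(70.8624−49.1938)=1.0000; B=V−Δ·S=-38.8302
Node (1,0) S=33.6000: V=(p*·7.1871+(1−p*)·10.6062)/1.06=8.0879; Δ=(7.1871−10.6062)/(40.6560−28.2240)=-0.2750; B=V−Δ·S=17.3288
Node (1,1) S=48.4000: V=(p*·19.7338+(1−p*)·7.1871)/1.06=13.8182; Δ=(19.7338−7.1871)/(58.5640−40.6560)=0.7006; B=V−Δ·S=-20.0919
Node (0,0) S=40.0000: V=(p*·13.8182+(1−p*)·8.0879)/1.06=10.8445; Δ=(13.8182−8.0879)/(48.4000−33.6000)=0.3872; B=V−Δ·S=-4.6428
Each (Δ,B) replicates both successor values, so the strategy is self-financing and V0 is arbitrage-free.

(0,0): Delta=0.3872 Bond=-4.6428
(1,0): Delta=-0.2750 Bond=17.3288
(1,1): Delta=0.7006 Bond=-20.0919
(2,0): Delta=-1.0000 Bond=38.8302
(2,1): Delta=0.0681 Bond=4.4173
(2,2): Delta=1.0000 Bond=-38.8302
V0=10.8445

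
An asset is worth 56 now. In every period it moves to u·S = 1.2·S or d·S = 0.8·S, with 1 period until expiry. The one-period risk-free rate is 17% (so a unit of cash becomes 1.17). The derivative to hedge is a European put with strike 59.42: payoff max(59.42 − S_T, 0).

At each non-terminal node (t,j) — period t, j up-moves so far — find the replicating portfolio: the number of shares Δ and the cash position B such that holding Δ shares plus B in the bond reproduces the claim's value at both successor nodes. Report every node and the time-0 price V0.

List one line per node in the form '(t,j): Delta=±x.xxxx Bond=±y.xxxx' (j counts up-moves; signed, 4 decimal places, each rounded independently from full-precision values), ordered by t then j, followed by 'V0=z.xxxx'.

(0,0): Delta=-0.6527 Bond=37.4872
V0=0.9372

Under the risk-neutral measure, an up-move has probability p* = (R−d)/(u−d) = 0.9250 and values discount at R = 1.17.
Terminal values V(1,·): V(1,0)=14.6200, V(1,1)=0.0000
(0,0): S=56.0000. Δ = (V_up−V_dn)/(S_up−S_dn) = (0.0000−14.6200)/(67.2000−44.8000) = -0.6527. V = [p*·0.0000 + (1−p*)·14.6200]/1.17 = 0.9372. B = V − Δ·S = 37.4872.
Each (Δ,B) replicates both successor values, so the strategy is self-financing and V0 is arbitrage-free.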